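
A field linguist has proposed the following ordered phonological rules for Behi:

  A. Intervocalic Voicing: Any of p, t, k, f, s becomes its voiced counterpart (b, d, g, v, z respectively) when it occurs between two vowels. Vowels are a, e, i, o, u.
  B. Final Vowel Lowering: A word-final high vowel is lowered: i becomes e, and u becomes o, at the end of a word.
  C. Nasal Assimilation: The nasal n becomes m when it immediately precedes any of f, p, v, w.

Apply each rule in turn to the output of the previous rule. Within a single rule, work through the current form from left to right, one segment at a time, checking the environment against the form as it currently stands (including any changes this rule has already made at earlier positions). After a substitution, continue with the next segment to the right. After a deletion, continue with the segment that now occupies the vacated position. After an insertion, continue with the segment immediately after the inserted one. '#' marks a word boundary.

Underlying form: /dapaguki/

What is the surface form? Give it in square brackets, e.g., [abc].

A Intervocalic Voicing: [dapaguki] → [dabagugi]
B Final Vowel Lowering: [dabagugi] → [dabaguge]
C Nasal Assimilation: no change — [dabaguge]

[dabaguge]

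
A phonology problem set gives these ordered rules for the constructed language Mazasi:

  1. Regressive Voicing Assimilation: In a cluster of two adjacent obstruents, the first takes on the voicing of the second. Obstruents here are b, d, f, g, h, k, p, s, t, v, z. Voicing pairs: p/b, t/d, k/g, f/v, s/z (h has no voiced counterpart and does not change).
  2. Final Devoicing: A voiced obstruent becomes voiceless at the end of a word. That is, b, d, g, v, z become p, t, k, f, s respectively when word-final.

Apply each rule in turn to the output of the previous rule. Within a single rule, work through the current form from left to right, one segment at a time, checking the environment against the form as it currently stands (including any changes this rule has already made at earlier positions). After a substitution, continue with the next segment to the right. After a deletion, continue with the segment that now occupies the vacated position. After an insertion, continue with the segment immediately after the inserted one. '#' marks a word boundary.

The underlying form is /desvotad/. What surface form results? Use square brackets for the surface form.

[dezvotat]

1 Regressive Voicing Assimilation: [desvotad] → [dezvotad]
2 Final Devoicing: [dezvotad] → [dezvotat]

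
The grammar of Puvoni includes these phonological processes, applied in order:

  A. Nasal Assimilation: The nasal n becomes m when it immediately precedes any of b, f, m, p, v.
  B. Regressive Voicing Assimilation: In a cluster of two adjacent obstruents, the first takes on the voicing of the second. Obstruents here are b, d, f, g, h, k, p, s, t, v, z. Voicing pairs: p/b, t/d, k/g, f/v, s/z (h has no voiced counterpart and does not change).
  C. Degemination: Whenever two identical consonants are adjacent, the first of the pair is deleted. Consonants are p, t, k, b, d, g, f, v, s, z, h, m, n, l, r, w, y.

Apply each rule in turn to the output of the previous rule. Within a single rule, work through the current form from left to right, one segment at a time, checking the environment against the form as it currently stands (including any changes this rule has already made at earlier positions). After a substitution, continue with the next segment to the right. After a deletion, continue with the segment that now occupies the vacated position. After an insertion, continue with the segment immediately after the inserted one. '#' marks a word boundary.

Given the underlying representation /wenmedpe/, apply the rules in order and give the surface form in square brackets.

[wemetpe]

A Nasal Assimilation: [wenmedpe] → [wemmedpe]
B Regressive Voicing Assimilation: [wemmedpe] → [wemmetpe]
C Degemination: [wemmetpe] → [wemetpe]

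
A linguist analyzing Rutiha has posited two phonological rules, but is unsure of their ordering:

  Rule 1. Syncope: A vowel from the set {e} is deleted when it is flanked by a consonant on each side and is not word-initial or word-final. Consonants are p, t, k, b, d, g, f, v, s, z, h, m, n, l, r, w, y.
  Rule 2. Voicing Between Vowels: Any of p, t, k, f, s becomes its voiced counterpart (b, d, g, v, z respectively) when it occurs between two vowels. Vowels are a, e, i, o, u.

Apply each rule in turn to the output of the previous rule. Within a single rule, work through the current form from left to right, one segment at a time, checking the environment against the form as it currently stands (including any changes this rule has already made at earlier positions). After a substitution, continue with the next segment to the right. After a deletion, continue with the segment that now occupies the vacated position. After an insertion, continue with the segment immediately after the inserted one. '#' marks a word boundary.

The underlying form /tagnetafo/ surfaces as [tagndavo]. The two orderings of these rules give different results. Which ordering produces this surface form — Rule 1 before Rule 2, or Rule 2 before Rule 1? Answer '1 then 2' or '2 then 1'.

2 then 1

Order 1 then 2:
  1 Syncope: [tagnetafo] → [tagntafo]
  2 Voicing Between Vowels: [tagntafo] → [tagntavo]
  result: [tagntavo]
Order 2 then 1:
  2 Voicing Between Vowels: [tagnetafo] → [tagnedavo]
  1 Syncope: [tagnedavo] → [tagndavo]
  result: [tagndavo]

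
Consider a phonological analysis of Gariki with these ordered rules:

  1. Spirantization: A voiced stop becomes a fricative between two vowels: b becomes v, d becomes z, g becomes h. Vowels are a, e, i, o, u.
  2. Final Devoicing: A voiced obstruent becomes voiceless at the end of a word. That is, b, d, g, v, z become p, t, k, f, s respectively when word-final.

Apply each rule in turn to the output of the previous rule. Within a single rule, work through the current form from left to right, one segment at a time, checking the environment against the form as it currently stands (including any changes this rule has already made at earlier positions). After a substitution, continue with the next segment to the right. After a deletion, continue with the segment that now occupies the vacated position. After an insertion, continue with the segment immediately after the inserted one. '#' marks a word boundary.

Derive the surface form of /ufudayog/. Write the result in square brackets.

[ufuzayok]

1 Spirantization: [ufudayog] → [ufuzayog]
2 Final Devoicing: [ufuzayog] → [ufuzayok]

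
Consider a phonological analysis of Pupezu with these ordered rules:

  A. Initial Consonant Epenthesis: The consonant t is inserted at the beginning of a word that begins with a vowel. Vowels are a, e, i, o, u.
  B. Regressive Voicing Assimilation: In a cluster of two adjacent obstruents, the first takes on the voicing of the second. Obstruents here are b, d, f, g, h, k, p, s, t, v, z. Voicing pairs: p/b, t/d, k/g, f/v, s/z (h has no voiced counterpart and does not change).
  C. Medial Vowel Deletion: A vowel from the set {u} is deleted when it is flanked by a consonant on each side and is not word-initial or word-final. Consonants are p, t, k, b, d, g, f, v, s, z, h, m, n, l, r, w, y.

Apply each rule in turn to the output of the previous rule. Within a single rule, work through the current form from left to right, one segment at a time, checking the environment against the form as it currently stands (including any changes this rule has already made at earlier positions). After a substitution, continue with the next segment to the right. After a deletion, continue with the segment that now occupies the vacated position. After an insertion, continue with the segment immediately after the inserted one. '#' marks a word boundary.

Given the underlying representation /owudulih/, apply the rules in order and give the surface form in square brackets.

[towdlih]

A Initial Consonant Epenthesis: [owudulih] → [towudulih]
B Regressive Voicing Assimilation: no change — [towudulih]
C Medial Vowel Deletion: [towudulih] → [towdlih]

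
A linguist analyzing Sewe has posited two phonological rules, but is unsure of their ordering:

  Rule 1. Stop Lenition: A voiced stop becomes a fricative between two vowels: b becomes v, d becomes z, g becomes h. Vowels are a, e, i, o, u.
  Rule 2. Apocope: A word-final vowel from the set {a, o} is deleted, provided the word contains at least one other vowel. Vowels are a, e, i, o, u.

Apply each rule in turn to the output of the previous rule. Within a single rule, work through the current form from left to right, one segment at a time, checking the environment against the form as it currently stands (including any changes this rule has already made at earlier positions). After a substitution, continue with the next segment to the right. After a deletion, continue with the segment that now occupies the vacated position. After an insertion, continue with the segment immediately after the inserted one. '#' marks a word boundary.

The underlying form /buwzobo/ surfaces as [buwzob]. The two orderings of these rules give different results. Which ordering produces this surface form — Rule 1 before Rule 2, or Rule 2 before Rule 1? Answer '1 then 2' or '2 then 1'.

2 then 1

Order 1 then 2:
  1 Stop Lenition: [buwzobo] → [buwzovo]
  2 Apocope: [buwzovo] → [buwzov]
  result: [buwzov]
Order 2 then 1:
  2 Apocope: [buwzobo] → [buwzob]
  1 Stop Lenition: no change — [buwzob]
  result: [buwzob]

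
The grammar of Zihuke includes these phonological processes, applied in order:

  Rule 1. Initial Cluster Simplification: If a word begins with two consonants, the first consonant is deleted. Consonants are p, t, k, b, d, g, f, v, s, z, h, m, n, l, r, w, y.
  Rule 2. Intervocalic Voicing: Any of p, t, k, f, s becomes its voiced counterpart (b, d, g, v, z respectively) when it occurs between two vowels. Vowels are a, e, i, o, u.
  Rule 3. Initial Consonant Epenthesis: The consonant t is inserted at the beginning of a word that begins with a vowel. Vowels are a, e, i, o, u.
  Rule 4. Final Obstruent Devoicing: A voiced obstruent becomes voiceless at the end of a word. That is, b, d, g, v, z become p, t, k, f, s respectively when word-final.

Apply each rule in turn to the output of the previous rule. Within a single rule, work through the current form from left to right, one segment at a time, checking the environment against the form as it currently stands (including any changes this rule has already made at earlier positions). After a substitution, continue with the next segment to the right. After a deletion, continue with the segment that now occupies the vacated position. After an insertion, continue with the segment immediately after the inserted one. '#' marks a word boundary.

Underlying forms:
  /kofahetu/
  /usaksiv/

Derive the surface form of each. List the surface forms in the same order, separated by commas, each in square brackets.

[kovahedu], [tuzaksif]

/kofahetu/:
  Rule 1 Initial Cluster Simplification: no change — [kofahetu]
  Rule 2 Intervocalic Voicing: [kofahetu] → [kovahedu]
  Rule 3 Initial Consonant Epenthesis: no change — [kovahedu]
  Rule 4 Final Obstruent Devoicing: no change — [kovahedu]
/usaksiv/:
  Rule 1 Initial Cluster Simplification: no change — [usaksiv]
  Rule 2 Intervocalic Voicing: [usaksiv] → [uzaksiv]
  Rule 3 Initial Consonant Epenthesis: [uzaksiv] → [tuzaksiv]
  Rule 4 Final Obstruent Devoicing: [tuzaksiv] → [tuzaksif]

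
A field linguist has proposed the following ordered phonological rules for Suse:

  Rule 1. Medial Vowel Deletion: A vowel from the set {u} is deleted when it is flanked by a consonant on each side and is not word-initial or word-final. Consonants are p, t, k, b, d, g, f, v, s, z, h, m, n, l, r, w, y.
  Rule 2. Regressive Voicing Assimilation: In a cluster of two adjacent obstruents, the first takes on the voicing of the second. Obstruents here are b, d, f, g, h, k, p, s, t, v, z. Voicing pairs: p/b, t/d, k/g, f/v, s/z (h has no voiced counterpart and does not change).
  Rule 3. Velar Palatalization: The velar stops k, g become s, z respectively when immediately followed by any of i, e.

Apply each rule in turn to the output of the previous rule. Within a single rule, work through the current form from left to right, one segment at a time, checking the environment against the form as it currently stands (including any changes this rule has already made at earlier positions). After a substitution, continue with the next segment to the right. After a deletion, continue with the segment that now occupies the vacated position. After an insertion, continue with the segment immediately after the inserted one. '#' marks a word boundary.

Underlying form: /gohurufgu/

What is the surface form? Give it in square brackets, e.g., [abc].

[gohrvgu]

Rule 1 Medial Vowel Deletion: [gohurufgu] → [gohrfgu]
Rule 2 Regressive Voicing Assimilation: [gohrfgu] → [gohrvgu]
Rule 3 Velar Palatalization: no change — [gohrvgu]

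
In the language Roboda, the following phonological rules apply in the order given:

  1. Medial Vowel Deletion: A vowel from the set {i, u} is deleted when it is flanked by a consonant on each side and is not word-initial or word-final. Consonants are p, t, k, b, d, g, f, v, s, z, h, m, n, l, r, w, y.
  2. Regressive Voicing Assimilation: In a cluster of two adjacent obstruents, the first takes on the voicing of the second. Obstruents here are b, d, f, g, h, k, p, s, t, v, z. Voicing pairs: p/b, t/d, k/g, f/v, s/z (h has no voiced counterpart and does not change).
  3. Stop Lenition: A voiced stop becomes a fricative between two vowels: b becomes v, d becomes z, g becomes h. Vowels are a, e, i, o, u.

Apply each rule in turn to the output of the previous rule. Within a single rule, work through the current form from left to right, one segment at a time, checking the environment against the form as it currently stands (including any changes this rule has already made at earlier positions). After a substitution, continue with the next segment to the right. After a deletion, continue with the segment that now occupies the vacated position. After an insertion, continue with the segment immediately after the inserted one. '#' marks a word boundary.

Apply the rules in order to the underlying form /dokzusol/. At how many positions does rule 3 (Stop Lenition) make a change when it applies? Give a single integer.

0

1 Medial Vowel Deletion: [dokzusol] → [dokzsol]
2 Regressive Voicing Assimilation: [dokzsol] → [dogssol]
3 Stop Lenition: no change — [dogssol]
Rule 3 changed 0 position(s).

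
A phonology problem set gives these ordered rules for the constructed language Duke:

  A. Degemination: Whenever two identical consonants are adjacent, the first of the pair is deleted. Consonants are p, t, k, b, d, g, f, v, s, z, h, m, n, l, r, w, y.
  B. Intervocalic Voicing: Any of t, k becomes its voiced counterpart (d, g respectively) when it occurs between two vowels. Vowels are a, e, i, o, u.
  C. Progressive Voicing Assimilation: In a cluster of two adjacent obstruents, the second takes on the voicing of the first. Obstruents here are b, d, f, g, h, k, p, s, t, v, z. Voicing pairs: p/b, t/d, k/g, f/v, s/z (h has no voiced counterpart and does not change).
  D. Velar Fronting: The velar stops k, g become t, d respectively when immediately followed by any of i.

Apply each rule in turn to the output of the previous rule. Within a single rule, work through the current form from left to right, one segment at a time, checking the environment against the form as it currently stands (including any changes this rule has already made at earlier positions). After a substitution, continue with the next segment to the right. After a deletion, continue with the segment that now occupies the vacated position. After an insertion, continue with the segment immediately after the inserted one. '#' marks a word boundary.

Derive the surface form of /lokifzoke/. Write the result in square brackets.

A Degemination: no change — [lokifzoke]
B Intervocalic Voicing: [lokifzoke] → [logifzoge]
C Progressive Voicing Assimilation: [logifzoge] → [logifsoge]
D Velar Fronting: [logifsoge] → [lodifsoge]

[lodifsoge]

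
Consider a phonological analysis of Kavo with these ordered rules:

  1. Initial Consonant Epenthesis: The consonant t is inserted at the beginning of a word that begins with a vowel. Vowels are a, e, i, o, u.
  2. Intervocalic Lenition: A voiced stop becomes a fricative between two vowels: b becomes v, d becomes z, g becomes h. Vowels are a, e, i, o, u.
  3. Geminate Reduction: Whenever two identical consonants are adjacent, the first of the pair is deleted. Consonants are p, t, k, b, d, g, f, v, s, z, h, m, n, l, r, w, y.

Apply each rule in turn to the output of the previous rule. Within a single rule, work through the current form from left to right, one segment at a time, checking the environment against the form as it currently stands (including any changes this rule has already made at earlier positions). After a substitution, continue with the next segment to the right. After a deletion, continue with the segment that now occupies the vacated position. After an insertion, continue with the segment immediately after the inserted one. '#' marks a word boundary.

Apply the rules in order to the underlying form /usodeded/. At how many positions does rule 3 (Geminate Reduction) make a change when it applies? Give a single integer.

1 Initial Consonant Epenthesis: [usodeded] → [tusodeded]
2 Intervocalic Lenition: [tusodeded] → [tusozezed]
3 Geminate Reduction: no change — [tusozezed]
Rule 3 changed 0 position(s).

0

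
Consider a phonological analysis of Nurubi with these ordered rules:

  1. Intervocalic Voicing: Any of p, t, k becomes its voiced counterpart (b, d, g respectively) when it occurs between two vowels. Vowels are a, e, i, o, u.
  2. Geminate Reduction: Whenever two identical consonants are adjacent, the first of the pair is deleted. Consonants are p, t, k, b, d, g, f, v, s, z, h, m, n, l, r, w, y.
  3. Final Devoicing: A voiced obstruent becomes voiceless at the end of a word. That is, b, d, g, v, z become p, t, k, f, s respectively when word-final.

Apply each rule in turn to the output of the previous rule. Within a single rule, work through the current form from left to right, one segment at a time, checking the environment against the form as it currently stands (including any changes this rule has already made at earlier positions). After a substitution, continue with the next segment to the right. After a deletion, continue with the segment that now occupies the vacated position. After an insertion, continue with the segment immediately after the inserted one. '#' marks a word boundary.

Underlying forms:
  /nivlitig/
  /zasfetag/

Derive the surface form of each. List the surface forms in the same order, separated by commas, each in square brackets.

[nivlidik], [zasfedak]

/nivlitig/:
  1 Intervocalic Voicing: [nivlitig] → [nivlidig]
  2 Geminate Reduction: no change — [nivlidig]
  3 Final Devoicing: [nivlidig] → [nivlidik]
/zasfetag/:
  1 Intervocalic Voicing: [zasfetag] → [zasfedag]
  2 Geminate Reduction: no change — [zasfedag]
  3 Final Devoicing: [zasfedag] → [zasfedak]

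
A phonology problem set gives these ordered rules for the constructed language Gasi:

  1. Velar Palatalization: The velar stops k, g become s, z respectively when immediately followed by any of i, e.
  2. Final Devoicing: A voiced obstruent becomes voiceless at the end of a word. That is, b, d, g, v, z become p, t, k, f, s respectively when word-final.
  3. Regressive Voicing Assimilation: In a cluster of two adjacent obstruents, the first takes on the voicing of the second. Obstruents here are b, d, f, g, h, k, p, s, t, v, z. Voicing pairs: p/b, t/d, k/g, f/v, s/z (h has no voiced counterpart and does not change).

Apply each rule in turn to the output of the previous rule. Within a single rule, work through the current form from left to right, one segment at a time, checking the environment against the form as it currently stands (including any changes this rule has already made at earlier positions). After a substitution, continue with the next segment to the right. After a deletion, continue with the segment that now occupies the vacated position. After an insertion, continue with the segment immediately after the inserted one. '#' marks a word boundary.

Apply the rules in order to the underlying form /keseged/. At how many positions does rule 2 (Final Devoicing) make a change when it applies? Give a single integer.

1

1 Velar Palatalization: [keseged] → [sesezed]
2 Final Devoicing: [sesezed] → [sesezet]
3 Regressive Voicing Assimilation: no change — [sesezet]
Rule 2 changed 1 position(s).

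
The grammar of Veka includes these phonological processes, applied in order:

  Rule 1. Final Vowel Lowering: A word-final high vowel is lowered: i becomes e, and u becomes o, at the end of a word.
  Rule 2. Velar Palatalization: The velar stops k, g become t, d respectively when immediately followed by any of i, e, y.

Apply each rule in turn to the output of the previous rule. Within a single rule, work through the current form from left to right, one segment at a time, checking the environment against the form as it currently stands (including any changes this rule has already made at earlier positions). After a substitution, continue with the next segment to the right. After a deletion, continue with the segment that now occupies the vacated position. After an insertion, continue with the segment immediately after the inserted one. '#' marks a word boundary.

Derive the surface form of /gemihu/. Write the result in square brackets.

Rule 1 Final Vowel Lowering: [gemihu] → [gemiho]
Rule 2 Velar Palatalization: [gemiho] → [demiho]

[demiho]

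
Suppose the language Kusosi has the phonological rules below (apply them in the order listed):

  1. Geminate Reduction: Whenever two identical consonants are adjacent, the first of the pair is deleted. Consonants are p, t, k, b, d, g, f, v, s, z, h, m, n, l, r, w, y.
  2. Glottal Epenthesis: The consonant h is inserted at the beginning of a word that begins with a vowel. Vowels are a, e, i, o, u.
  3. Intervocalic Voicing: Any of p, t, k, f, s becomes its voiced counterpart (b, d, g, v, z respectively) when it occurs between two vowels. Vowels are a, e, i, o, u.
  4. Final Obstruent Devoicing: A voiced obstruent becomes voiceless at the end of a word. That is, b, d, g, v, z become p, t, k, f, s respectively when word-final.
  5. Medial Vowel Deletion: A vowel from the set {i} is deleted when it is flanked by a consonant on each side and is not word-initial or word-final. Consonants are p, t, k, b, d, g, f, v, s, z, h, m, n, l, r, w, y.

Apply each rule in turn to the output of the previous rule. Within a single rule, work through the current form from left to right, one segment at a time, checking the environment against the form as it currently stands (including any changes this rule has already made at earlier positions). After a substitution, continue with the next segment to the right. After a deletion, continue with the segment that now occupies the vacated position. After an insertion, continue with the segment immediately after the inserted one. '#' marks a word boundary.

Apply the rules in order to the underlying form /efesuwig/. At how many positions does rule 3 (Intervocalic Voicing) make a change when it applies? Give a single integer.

1 Geminate Reduction: no change — [efesuwig]
2 Glottal Epenthesis: [efesuwig] → [hefesuwig]
3 Intervocalic Voicing: [hefesuwig] → [hevezuwig]
4 Final Obstruent Devoicing: [hevezuwig] → [hevezuwik]
5 Medial Vowel Deletion: [hevezuwik] → [hevezuwk]
Rule 3 changed 2 position(s).

2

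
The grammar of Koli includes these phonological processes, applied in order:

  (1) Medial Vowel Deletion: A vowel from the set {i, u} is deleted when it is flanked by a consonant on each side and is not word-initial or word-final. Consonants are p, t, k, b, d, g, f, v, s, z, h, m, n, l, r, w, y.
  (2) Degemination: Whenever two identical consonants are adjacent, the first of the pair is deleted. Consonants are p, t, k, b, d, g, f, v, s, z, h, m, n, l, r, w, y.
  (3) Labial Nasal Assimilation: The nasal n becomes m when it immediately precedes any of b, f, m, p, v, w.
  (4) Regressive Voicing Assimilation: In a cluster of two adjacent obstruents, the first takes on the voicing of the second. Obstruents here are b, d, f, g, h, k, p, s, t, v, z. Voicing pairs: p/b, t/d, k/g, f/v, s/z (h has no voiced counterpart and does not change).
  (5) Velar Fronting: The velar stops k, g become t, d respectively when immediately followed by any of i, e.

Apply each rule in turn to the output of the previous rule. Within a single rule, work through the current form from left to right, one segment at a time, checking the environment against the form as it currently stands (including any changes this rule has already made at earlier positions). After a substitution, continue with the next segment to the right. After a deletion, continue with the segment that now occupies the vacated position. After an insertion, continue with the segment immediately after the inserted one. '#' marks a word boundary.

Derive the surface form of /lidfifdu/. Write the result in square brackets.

(1) Medial Vowel Deletion: [lidfifdu] → [ldffdu]
(2) Degemination: [ldffdu] → [ldfdu]
(3) Labial Nasal Assimilation: no change — [ldfdu]
(4) Regressive Voicing Assimilation: [ldfdu] → [ltvdu]
(5) Velar Fronting: no change — [ltvdu]

[ltvdu]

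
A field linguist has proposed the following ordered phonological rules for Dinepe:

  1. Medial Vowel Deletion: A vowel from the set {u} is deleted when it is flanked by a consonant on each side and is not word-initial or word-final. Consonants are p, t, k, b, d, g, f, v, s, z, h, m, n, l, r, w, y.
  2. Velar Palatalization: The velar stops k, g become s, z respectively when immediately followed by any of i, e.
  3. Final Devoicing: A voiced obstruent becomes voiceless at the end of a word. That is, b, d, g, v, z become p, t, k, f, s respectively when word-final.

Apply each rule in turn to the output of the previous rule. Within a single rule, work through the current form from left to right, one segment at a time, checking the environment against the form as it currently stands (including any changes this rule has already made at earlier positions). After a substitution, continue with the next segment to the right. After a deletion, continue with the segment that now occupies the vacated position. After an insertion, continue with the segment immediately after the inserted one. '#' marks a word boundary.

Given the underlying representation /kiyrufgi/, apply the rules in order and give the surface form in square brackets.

[siyrfzi]

1 Medial Vowel Deletion: [kiyrufgi] → [kiyrfgi]
2 Velar Palatalization: [kiyrfgi] → [siyrfzi]
3 Final Devoicing: no change — [siyrfzi]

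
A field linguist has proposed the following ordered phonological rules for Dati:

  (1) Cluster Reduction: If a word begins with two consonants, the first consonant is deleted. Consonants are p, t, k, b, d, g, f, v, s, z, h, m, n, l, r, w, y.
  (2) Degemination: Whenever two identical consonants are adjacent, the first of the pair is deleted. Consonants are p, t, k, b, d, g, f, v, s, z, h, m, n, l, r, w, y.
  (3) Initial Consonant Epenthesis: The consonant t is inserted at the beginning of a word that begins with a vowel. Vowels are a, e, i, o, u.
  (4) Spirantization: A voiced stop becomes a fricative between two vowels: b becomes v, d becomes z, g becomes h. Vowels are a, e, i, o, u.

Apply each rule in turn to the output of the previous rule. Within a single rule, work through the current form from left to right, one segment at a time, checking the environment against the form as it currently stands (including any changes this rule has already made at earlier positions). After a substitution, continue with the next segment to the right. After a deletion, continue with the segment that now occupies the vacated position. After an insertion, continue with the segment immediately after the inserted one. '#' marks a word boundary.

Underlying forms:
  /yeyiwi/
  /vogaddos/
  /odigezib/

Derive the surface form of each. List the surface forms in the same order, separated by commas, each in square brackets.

[yeyiwi], [vohazos], [tozihezib]

/yeyiwi/:
  (1) Cluster Reduction: no change — [yeyiwi]
  (2) Degemination: no change — [yeyiwi]
  (3) Initial Consonant Epenthesis: no change — [yeyiwi]
  (4) Spirantization: no change — [yeyiwi]
/vogaddos/:
  (1) Cluster Reduction: no change — [vogaddos]
  (2) Degemination: [vogaddos] → [vogados]
  (3) Initial Consonant Epenthesis: no change — [vogados]
  (4) Spirantization: [vogados] → [vohazos]
/odigezib/:
  (1) Cluster Reduction: no change — [odigezib]
  (2) Degemination: no change — [odigezib]
  (3) Initial Consonant Epenthesis: [odigezib] → [todigezib]
  (4) Spirantization: [todigezib] → [tozihezib]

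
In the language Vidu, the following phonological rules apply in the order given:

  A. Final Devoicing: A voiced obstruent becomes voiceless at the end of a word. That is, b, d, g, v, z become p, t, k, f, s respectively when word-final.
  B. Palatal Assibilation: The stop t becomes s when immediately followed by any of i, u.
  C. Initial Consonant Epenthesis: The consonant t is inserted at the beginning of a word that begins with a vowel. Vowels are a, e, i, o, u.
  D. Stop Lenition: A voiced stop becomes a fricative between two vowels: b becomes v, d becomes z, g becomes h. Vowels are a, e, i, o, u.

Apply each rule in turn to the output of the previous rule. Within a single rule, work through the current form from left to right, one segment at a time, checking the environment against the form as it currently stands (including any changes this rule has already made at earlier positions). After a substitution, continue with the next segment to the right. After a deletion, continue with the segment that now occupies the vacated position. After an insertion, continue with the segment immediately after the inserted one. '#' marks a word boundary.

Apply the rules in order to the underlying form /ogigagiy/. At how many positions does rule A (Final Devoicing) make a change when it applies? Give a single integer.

0

A Final Devoicing: no change — [ogigagiy]
B Palatal Assibilation: no change — [ogigagiy]
C Initial Consonant Epenthesis: [ogigagiy] → [togigagiy]
D Stop Lenition: [togigagiy] → [tohihahiy]
Rule A changed 0 position(s).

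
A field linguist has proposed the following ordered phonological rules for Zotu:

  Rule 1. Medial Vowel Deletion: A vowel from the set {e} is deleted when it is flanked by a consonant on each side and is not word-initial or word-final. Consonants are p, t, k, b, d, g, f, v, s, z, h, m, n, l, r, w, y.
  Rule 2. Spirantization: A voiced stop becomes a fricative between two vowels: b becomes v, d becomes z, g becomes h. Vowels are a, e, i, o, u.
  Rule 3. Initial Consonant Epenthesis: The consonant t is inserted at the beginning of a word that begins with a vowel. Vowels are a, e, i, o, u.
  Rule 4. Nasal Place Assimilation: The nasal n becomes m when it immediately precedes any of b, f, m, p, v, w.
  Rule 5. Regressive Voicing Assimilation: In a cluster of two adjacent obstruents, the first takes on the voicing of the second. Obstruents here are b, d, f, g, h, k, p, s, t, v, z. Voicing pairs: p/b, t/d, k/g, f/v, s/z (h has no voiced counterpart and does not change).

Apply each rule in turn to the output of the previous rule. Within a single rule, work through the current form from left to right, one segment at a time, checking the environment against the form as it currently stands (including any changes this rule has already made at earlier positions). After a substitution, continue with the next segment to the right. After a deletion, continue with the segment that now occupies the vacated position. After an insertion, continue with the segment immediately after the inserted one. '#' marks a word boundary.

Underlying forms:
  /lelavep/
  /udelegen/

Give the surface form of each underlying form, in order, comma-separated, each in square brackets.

/lelavep/:
  Rule 1 Medial Vowel Deletion: [lelavep] → [llavp]
  Rule 2 Spirantization: no change — [llavp]
  Rule 3 Initial Consonant Epenthesis: no change — [llavp]
  Rule 4 Nasal Place Assimilation: no change — [llavp]
  Rule 5 Regressive Voicing Assimilation: [llavp] → [llafp]
/udelegen/:
  Rule 1 Medial Vowel Deletion: [udelegen] → [udlgn]
  Rule 2 Spirantization: no change — [udlgn]
  Rule 3 Initial Consonant Epenthesis: [udlgn] → [tudlgn]
  Rule 4 Nasal Place Assimilation: no change — [tudlgn]
  Rule 5 Regressive Voicing Assimilation: no change — [tudlgn]

[llafp], [tudlgn]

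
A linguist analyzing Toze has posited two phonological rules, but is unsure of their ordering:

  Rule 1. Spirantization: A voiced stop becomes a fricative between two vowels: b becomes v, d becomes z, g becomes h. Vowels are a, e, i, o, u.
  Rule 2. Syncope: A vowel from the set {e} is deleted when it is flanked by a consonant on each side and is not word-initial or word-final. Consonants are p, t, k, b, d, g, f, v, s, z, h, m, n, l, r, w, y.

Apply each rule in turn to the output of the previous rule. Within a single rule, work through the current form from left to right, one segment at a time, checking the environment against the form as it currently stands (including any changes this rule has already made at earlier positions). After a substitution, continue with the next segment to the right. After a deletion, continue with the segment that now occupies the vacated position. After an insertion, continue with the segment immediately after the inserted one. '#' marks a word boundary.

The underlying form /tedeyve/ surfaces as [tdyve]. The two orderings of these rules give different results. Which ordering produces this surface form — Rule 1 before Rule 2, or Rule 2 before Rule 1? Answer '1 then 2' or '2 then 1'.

Order 1 then 2:
  1 Spirantization: [tedeyve] → [tezeyve]
  2 Syncope: [tezeyve] → [tzyve]
  result: [tzyve]
Order 2 then 1:
  2 Syncope: [tedeyve] → [tdyve]
  1 Spirantization: no change — [tdyve]
  result: [tdyve]

2 then 1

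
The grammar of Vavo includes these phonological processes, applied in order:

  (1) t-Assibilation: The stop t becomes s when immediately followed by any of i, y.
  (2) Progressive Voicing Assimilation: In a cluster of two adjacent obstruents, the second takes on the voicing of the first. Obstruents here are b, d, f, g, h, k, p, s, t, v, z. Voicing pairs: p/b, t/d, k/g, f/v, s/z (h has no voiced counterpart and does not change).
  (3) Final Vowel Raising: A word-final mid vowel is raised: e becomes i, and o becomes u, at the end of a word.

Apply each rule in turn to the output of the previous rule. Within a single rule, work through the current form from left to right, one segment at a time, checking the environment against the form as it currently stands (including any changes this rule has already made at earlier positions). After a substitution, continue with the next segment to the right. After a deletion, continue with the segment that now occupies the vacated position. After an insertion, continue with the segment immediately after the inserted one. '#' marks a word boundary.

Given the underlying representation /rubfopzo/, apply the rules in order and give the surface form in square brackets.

(1) t-Assibilation: no change — [rubfopzo]
(2) Progressive Voicing Assimilation: [rubfopzo] → [rubvopso]
(3) Final Vowel Raising: [rubvopso] → [rubvopsu]

[rubvopsu]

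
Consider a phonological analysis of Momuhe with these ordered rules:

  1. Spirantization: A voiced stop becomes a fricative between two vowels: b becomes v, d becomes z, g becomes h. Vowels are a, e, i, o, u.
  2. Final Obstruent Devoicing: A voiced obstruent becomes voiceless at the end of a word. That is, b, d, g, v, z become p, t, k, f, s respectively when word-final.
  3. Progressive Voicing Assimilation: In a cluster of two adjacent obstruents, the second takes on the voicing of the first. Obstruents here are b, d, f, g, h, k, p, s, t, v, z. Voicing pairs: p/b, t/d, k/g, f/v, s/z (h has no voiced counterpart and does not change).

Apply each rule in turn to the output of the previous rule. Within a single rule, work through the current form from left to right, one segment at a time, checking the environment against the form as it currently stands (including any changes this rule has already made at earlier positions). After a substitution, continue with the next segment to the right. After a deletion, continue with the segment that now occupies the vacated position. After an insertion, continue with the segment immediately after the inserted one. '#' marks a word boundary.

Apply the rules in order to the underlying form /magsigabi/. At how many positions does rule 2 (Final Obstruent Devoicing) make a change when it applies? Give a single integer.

0

1 Spirantization: [magsigabi] → [magsihavi]
2 Final Obstruent Devoicing: no change — [magsihavi]
3 Progressive Voicing Assimilation: [magsihavi] → [magzihavi]
Rule 2 changed 0 position(s).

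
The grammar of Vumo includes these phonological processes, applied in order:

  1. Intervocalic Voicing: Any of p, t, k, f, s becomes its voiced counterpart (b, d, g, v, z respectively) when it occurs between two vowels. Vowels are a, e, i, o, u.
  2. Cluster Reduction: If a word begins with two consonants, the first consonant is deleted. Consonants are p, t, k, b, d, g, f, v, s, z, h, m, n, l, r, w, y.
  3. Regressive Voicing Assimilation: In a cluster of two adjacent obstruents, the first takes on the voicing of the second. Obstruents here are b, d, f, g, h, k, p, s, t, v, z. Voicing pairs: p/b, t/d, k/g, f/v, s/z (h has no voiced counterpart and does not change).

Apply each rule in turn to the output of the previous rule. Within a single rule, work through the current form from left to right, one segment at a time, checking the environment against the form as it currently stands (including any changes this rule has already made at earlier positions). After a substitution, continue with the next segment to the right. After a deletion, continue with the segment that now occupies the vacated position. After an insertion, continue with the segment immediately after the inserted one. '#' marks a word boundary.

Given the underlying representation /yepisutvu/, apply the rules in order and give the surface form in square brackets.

[yebizudvu]

1 Intervocalic Voicing: [yepisutvu] → [yebizutvu]
2 Cluster Reduction: no change — [yebizutvu]
3 Regressive Voicing Assimilation: [yebizutvu] → [yebizudvu]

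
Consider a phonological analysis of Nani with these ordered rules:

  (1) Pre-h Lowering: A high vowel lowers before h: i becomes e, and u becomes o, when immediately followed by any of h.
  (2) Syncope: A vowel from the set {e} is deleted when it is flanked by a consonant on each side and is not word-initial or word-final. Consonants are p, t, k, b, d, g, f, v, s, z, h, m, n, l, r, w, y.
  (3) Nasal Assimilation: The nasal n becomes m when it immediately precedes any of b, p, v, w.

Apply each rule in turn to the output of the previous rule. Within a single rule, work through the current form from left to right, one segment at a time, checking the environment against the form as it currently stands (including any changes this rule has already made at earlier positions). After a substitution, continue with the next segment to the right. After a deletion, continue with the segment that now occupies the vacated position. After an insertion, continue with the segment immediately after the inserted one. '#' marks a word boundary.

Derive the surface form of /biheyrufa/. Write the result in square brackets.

[bhyrufa]

(1) Pre-h Lowering: [biheyrufa] → [beheyrufa]
(2) Syncope: [beheyrufa] → [bhyrufa]
(3) Nasal Assimilation: no change — [bhyrufa]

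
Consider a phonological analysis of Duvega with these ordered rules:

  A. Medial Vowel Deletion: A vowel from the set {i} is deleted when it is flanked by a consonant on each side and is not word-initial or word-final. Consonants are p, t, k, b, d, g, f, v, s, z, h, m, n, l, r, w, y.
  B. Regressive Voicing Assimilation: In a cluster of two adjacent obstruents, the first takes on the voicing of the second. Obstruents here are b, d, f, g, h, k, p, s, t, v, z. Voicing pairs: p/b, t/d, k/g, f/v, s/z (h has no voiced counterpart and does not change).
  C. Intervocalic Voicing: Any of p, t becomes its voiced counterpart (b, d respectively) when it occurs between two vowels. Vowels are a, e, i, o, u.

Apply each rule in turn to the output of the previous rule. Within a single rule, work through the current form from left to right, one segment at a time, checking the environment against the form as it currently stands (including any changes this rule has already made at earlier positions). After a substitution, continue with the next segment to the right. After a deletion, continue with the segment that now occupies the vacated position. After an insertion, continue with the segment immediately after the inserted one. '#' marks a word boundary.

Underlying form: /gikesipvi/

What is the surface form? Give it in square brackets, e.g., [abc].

A Medial Vowel Deletion: [gikesipvi] → [gkespvi]
B Regressive Voicing Assimilation: [gkespvi] → [kkesbvi]
C Intervocalic Voicing: no change — [kkesbvi]

[kkesbvi]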